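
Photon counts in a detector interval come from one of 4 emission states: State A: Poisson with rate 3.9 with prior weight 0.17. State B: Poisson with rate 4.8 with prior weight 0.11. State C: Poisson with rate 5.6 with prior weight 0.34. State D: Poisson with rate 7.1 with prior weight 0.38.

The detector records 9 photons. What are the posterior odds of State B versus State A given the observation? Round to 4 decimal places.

1.7048

Posterior odds = (P(Z=i) f_i(x)) / (P(Z=j) f_j(x)); the normalising sum cancels.
Poisson probabilities:
  f_A = e^(−3.9)·3.9^9/9! = 0.0116431
  f_B = e^(−4.8)·4.8^9/9! = 0.0306757
  f_C = e^(−5.6)·5.6^9/9! = 0.0551925
  f_D = e^(−7.1)·7.1^9/9! = 0.104249
Odds = (0.11/0.17) × (0.0306757/0.0116431) = 0.647059 × 2.63466 ≈ 1.7048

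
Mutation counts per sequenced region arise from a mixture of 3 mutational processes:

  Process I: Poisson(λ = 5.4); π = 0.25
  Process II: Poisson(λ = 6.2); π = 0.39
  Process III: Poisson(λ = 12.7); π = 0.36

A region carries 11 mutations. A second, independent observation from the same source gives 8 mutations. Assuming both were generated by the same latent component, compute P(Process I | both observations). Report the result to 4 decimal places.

0.0779

The responsibility of component k is P(Z=k) f_k(x) divided by Σ_j P(Z=j) f_j(x).
Since both observations come from the same component, the likelihood for component k is f_k(x₁)·f_k(x₂).
  p_I = [0.0128821] × [0.0809915] = 0.00104334
  p_II = [0.0264562] × [0.109897] = 0.00290746
  p_III = [0.105961] × [0.0512117] = 0.00542644
Prior × likelihood for each component:
  P(Z=I)·p_I = 0.25 × 0.00104334 = 0.000260834
  P(Z=II)·p_II = 0.39 × 0.00290746 = 0.00113391
  P(Z=III)·p_III = 0.36 × 0.00542644 = 0.00195352
Denominator: 0.000260834 + 0.00113391 + 0.00195352 = 0.00334826
P(Process I | x₁, x₂) = 0.000260834 / 0.00334826 ≈ 0.0779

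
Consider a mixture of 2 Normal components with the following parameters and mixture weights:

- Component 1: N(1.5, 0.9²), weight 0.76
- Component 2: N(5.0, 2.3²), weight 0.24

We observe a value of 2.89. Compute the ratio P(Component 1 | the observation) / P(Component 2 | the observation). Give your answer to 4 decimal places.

Since P(k|x) ∝ P(Z=k) f_k(x), the posterior odds are P(Z=i) f_i(x) / (P(Z=j) f_j(x)).
Normal densities:
  p_1 = (1/(0.9·√(2π)))·exp(−(2.89−1.5)²/(2·0.9²)) = 0.443269·exp(-1.19265) = 0.134494
  p_2 = (1/(2.3·√(2π)))·exp(−(2.89−5.0)²/(2·2.3²)) = 0.173453·exp(-0.42080) = 0.113875
0.102216 / 0.0273301 ≈ 3.7400

3.7400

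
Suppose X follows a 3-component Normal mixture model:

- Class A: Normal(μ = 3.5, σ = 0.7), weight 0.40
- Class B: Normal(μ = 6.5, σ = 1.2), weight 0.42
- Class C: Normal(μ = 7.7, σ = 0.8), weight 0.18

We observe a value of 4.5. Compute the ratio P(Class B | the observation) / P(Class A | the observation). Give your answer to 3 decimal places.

Only the two components matter; the odds are (w_i f_i(x)) / (w_j f_j(x)).
Component likelihoods at x = 4.5:
  f_A = 0.205426
  f_B = 0.0828976
  f_C = 0.000167288
0.034817 / 0.0821702 ≈ 0.424

0.424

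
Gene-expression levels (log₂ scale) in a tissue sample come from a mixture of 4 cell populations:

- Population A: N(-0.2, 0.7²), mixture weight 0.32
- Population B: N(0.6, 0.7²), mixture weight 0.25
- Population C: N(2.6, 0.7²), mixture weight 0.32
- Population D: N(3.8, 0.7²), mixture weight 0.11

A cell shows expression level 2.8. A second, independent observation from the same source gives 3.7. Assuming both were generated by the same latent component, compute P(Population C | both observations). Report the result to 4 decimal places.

Apply Bayes' rule: the posterior for each component is proportional to its prior times its likelihood at x.
Since both observations come from the same component, the likelihood for component k is f_k(x₁)·f_k(x₂).
  f_A = [(1/(0.7·√(2π)))·exp(−(2.8−-0.2)²/(2·0.7²)) = 0.569918·exp(-9.18367) = 5.8532e-05] × [1.03606e-07] = 6.06426e-12
  f_B = [(1/(0.7·√(2π)))·exp(−(2.8−0.6)²/(2·0.7²)) = 0.569918·exp(-4.93878) = 0.00408253] × [3.14099e-05] = 1.28232e-07
  f_C = [(1/(0.7·√(2π)))·exp(−(2.8−2.6)²/(2·0.7²)) = 0.569918·exp(-0.04082) = 0.547124] × [0.165803] = 0.0907146
  f_D = [(1/(0.7·√(2π)))·exp(−(2.8−3.8)²/(2·0.7²)) = 0.569918·exp(-1.02041) = 0.205426] × [0.564132] = 0.115887
Multiply by the mixture weights:
  π_A·f_A = 0.32 × 6.06426e-12 = 1.94056e-12
  π_B·f_B = 0.25 × 1.28232e-07 = 3.2058e-08
  π_C·f_C = 0.32 × 0.0907146 = 0.0290287
  π_D·f_D = 0.11 × 0.115887 = 0.0127476
Marginal: 1.94056e-12 + 3.2058e-08 + 0.0290287 + 0.0127476 = 0.0417763
P(Population C | x₁, x₂) = 0.0290287 / 0.0417763 ≈ 0.6949

0.6949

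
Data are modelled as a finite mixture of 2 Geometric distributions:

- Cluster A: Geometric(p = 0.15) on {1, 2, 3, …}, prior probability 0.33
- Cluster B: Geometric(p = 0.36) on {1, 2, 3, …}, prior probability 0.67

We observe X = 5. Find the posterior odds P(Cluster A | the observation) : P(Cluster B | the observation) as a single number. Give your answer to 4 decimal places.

0.6385

The posterior odds equal the prior odds times the likelihood ratio: (π_i/π_j)·(f_i(x)/f_j(x)).
Component likelihoods at x = 5:
  p_A = 0.0783009
  p_B = 0.060398
Odds = (0.33/0.67) × (0.0783009/0.060398) = 0.492537 × 1.29642 ≈ 0.6385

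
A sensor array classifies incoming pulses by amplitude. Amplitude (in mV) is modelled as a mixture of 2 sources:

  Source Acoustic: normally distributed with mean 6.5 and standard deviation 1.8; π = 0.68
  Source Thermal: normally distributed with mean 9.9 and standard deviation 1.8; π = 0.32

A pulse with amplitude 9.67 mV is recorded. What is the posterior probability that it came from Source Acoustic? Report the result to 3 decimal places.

0.312

The responsibility of component k is P(Z=k) f_k(x) divided by Σ_j P(Z=j) f_j(x).
Component likelihoods at x = 9.67 mV:
  L_Acoustic = (1/(1.8·√(2π)))·exp(−(9.67−6.5)²/(2·1.8²)) = 0.221635·exp(-1.55076) = 0.0470059
  L_Thermal = (1/(1.8·√(2π)))·exp(−(9.67−9.9)²/(2·1.8²)) = 0.221635·exp(-0.00816) = 0.219833
Multiply by the mixture weights:
  P(Z=Acoustic)·L_Acoustic = 0.68 × 0.0470059 = 0.031964
  P(Z=Thermal)·L_Thermal = 0.32 × 0.219833 = 0.0703464
Marginal: 0.031964 + 0.0703464 = 0.10231
P(Source Acoustic | x) = 0.031964 / 0.10231 ≈ 0.312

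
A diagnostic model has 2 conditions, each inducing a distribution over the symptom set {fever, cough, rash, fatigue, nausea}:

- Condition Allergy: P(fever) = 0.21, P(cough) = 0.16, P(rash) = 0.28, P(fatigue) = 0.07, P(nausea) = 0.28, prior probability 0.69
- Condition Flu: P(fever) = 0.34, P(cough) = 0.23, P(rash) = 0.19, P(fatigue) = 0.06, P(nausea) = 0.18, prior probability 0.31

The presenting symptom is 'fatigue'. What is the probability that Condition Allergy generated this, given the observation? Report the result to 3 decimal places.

The responsibility of component k is w_k f_k(x) divided by Σ_j w_j f_j(x).
Categorical probabilities:
  L_Allergy = 0.07
  L_Flu = 0.06
Prior × likelihood for each component:
  w_Allergy·L_Allergy = 0.69 × 0.07 = 0.0483
  w_Flu·L_Flu = 0.31 × 0.06 = 0.0186
Normaliser: 0.0483 + 0.0186 = 0.0669
P(Condition Allergy | data) = 0.0483 / 0.0669 ≈ 0.722

0.722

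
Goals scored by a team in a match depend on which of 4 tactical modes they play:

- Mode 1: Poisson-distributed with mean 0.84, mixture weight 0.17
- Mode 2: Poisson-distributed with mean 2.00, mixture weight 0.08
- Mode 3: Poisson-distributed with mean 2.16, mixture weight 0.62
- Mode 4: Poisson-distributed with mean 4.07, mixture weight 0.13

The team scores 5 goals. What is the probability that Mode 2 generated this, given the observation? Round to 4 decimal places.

0.0557

P(component k | x) = π_k·f_k(x) / marginal(x), where marginal(x) = Σ_j π_j·f_j(x).
Component likelihoods at x = 5 goals:
  L_1 = e^(−0.84)·0.84^5/5! = 0.00150455
  L_2 = e^(−2.00)·2.00^5/5! = 0.0360894
  L_3 = e^(−2.16)·2.16^5/5! = 0.0451868
  L_4 = e^(−4.07)·4.07^5/5! = 0.158932
Prior × likelihood for each component:
  π_1·L_1 = 0.17 × 0.00150455 = 0.000255774
  π_2·L_2 = 0.08 × 0.0360894 = 0.00288715
  π_3·L_3 = 0.62 × 0.0451868 = 0.0280158
  π_4·L_4 = 0.13 × 0.158932 = 0.0206612
Denominator: 0.000255774 + 0.00288715 + 0.0280158 + 0.0206612 = 0.0518199
P(Mode 2 | 5 goals) ≈ 0.0557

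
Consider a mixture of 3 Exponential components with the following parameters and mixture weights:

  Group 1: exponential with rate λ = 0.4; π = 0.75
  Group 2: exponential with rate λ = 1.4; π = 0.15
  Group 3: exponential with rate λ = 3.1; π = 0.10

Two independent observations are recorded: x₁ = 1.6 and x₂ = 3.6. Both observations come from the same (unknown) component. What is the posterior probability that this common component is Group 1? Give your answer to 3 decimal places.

The responsibility of component k is π_k f_k(x) divided by Σ_j π_j f_j(x).
Since both observations come from the same component, the likelihood for component k is f_k(x₁)·f_k(x₂).
  p_1 = [0.4·e^(−0.4·1.6) = 0.4·e^(−0.6400) = 0.210917] × [0.0947711] = 0.0199888
  p_2 = [1.4·e^(−1.4·1.6) = 1.4·e^(−2.2400) = 0.149042] × [0.00906325] = 0.0013508
  p_3 = [3.1·e^(−3.1·1.6) = 3.1·e^(−4.9600) = 0.0217401] × [4.412e-05] = 9.59172e-07
Unnormalised posteriors:
  π_1·p_1 = 0.75 × 0.0199888 = 0.0149916
  π_2·p_2 = 0.15 × 0.0013508 = 0.000202621
  π_3·p_3 = 0.10 × 9.59172e-07 = 9.59172e-08
Sum: 0.0149916 + 0.000202621 + 9.59172e-08 = 0.0151943
Responsibility of Group 1: 0.0149916 / 0.0151943 ≈ 0.987

0.987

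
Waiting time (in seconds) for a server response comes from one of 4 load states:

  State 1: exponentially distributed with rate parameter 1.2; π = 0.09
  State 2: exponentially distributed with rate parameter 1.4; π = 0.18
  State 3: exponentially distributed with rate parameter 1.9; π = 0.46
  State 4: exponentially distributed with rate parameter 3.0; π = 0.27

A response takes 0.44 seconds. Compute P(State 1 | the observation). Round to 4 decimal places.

The responsibility of component k is π_k f_k(x) divided by Σ_j π_j f_j(x).
Evaluate each component's likelihood at the observed value:
  f_1 = 0.70774
  f_2 = 0.756141
  f_3 = 0.823538
  f_4 = 0.801406
Prior × likelihood for each component:
  π_1·f_1 = 0.09 × 0.70774 = 0.0636966
  π_2·f_2 = 0.18 × 0.756141 = 0.136105
  π_3·f_3 = 0.46 × 0.823538 = 0.378827
  π_4·f_4 = 0.27 × 0.801406 = 0.21638
Evidence: 0.0636966 + 0.136105 + 0.378827 + 0.21638 = 0.795009
P(State 1 | 0.44 seconds) = 0.0636966 / 0.795009 ≈ 0.0801

0.0801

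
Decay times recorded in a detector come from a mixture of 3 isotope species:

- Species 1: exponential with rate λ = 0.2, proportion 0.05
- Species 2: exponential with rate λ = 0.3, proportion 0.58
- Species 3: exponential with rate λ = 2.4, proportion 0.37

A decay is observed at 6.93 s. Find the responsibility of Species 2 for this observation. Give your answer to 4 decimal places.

0.8969

P(component k | x) = P(Z=k)·f_k(x) / marginal(x), where marginal(x) = Σ_j P(Z=j)·f_j(x).
Exponential densities:
  f_1 = 0.2·e^(−0.2·6.93) = 0.2·e^(−1.3860) = 0.0500147
  f_2 = 0.3·e^(−0.3·6.93) = 0.3·e^(−2.0790) = 0.0375166
  f_3 = 2.4·e^(−2.4·6.93) = 2.4·e^(−16.6320) = 1.43557e-07
Weight by the priors:
  P(Z=1)·f_1 = 0.05 × 0.0500147 = 0.00250074
  P(Z=2)·f_2 = 0.58 × 0.0375166 = 0.0217596
  P(Z=3)·f_3 = 0.37 × 1.43557e-07 = 5.31162e-08
Evidence: 0.00250074 + 0.0217596 + 5.31162e-08 = 0.0242604
P(Species 2 | the observation) = 0.0217596 / 0.0242604 ≈ 0.8969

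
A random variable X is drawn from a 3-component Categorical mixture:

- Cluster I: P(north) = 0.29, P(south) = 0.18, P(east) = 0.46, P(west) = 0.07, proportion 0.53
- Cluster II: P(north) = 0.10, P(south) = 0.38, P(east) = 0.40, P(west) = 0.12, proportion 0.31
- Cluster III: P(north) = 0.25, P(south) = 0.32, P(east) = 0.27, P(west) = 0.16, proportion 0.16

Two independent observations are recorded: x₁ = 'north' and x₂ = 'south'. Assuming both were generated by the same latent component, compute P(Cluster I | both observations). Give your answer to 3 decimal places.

0.530

The responsibility of component k is π_k f_k(x) divided by Σ_j π_j f_j(x).
Since both observations come from the same component, the likelihood for component k is f_k(x₁)·f_k(x₂).
  L_I = [0.29] × [0.18] = 0.0522
  L_II = [0.1] × [0.38] = 0.038
  L_III = [0.25] × [0.32] = 0.08
Prior × likelihood for each component:
  π_I·L_I = 0.53 × 0.0522 = 0.027666
  π_II·L_II = 0.31 × 0.038 = 0.01178
  π_III·L_III = 0.16 × 0.08 = 0.0128
Marginal: 0.027666 + 0.01178 + 0.0128 = 0.052246
P(Cluster I | x) ≈ 0.530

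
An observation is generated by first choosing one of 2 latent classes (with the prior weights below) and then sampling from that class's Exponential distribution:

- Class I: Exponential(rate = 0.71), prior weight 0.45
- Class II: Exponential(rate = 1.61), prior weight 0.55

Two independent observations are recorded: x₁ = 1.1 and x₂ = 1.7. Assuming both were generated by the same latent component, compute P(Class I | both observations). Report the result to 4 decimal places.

0.6642

Apply Bayes' rule: the posterior for each component is proportional to its prior times its likelihood at x.
Since both observations come from the same component, the likelihood for component k is f_k(x₁)·f_k(x₂).
  f_I = [0.71·e^(−0.71·1.1) = 0.71·e^(−0.7810) = 0.325143] × [0.212356] = 0.0690461
  f_II = [1.61·e^(−1.61·1.1) = 1.61·e^(−1.7710) = 0.273962] × [0.104271] = 0.0285662
Unnormalised posteriors:
  w_I·f_I = 0.45 × 0.0690461 = 0.0310708
  w_II·f_II = 0.55 × 0.0285662 = 0.0157114
Normaliser: 0.0310708 + 0.0157114 = 0.0467822
Responsibility of Class I: 0.0310708 / 0.0467822 ≈ 0.6642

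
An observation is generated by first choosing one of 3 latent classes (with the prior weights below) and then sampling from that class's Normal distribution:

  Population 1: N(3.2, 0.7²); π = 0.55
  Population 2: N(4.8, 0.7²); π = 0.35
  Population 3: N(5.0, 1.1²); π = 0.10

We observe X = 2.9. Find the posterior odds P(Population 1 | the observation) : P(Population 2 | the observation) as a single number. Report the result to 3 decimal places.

The posterior odds equal the prior odds times the likelihood ratio: (π_i/π_j)·(f_i(x)/f_j(x)).
Normal densities:
  f_1 = 0.51991
  f_2 = 0.0143223
  f_3 = 0.0586268
Odds = (0.55/0.35) × (0.51991/0.0143223) = 1.57143 × 36.3007 ≈ 57.044

57.044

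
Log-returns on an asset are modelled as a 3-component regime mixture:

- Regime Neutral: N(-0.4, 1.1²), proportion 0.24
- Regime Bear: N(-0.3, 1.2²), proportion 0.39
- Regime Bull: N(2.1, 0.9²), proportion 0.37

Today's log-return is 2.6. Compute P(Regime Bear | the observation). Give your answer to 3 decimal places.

0.047

P(component k | x) = π_k·f_k(x) / marginal(x), where marginal(x) = Σ_j π_j·f_j(x).
Evaluate each component's likelihood at the observed value:
  L_Neutral = (1/(1.1·√(2π)))·exp(−(2.6−-0.4)²/(2·1.1²)) = 0.362675·exp(-3.71901) = 0.00879777
  L_Bear = (1/(1.2·√(2π)))·exp(−(2.6−-0.3)²/(2·1.2²)) = 0.332452·exp(-2.92014) = 0.0179279
  L_Bull = (1/(0.9·√(2π)))·exp(−(2.6−2.1)²/(2·0.9²)) = 0.443269·exp(-0.15432) = 0.37988
Multiply by the mixture weights:
  π_Neutral·L_Neutral = 0.24 × 0.00879777 = 0.00211146
  π_Bear·L_Bear = 0.39 × 0.0179279 = 0.00699187
  π_Bull·L_Bull = 0.37 × 0.37988 = 0.140556
Evidence: 0.00211146 + 0.00699187 + 0.140556 = 0.149659
So the posterior for Regime Bear is 0.00699187 / 0.149659 ≈ 0.047.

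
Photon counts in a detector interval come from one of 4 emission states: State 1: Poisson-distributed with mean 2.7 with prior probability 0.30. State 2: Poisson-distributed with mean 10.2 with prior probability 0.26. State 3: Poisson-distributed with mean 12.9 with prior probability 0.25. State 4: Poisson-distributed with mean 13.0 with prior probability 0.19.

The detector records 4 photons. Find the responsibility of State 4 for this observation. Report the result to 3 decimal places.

P(component k | x) = w_k·f_k(x) / marginal(x), where marginal(x) = Σ_j w_j·f_j(x).
Evaluate each component's likelihood at the observed value:
  p_1 = 0.148816
  p_2 = 0.0167643
  p_3 = 0.00288236
  p_4 = 0.00268989
Prior × likelihood for each component:
  w_1·p_1 = 0.30 × 0.148816 = 0.0446447
  w_2·p_2 = 0.26 × 0.0167643 = 0.00435872
  w_3·p_3 = 0.25 × 0.00288236 = 0.000720591
  w_4·p_4 = 0.19 × 0.00268989 = 0.000511078
Denominator: 0.0446447 + 0.00435872 + 0.000720591 + 0.000511078 = 0.0502351
Responsibility of State 4: 0.000511078 / 0.0502351 ≈ 0.010

0.010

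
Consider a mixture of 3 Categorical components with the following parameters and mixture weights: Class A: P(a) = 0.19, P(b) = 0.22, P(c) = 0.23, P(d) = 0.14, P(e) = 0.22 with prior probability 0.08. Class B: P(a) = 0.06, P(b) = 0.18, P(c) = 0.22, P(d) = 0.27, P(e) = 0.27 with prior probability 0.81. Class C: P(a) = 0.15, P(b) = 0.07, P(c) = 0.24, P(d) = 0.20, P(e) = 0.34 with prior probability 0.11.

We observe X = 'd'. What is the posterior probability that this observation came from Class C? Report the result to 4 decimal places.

P(component k | x) = π_k·f_k(x) / marginal(x), where marginal(x) = Σ_j π_j·f_j(x).
Component likelihoods at x = 'd':
  f_A = 0.14
  f_B = 0.27
  f_C = 0.2
Prior × likelihood for each component:
  π_A·f_A = 0.08 × 0.14 = 0.0112
  π_B·f_B = 0.81 × 0.27 = 0.2187
  π_C·f_C = 0.11 × 0.2 = 0.022
Sum: 0.0112 + 0.2187 + 0.022 = 0.2519
P(Class C | 'd') = 0.022 / 0.2519 ≈ 0.0873

0.0873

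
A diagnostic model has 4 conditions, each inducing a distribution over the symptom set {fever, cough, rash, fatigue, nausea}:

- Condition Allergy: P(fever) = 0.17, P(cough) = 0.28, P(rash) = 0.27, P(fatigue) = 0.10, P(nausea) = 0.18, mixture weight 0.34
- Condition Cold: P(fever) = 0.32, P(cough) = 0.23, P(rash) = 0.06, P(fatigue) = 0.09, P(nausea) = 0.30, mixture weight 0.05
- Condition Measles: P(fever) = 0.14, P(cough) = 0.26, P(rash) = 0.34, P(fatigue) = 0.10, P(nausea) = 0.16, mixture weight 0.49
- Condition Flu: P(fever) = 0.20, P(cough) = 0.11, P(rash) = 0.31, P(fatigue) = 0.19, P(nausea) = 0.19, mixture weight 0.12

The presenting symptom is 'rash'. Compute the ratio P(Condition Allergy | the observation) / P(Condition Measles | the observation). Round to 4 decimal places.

Only the two components matter; the odds are (π_i f_i(x)) / (π_j f_j(x)).
Evaluate each component's likelihood at the observed value:
  f_Allergy = P(rash | comp) = 0.27
  f_Cold = P(rash | comp) = 0.06
  f_Measles = P(rash | comp) = 0.34
  f_Flu = P(rash | comp) = 0.31
0.0918 / 0.1666 ≈ 0.5510

0.5510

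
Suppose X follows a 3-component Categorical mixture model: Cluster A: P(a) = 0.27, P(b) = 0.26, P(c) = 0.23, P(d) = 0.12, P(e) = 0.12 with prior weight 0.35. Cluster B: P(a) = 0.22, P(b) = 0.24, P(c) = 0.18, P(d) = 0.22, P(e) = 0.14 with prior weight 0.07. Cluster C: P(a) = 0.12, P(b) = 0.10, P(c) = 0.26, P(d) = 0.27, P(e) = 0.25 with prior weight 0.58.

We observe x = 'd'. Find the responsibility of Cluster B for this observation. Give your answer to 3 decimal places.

By Bayes' theorem, P(k | x) = π_k f_k(x) / Σ_j π_j f_j(x).
Categorical probabilities:
  p_A = P(d | comp) = 0.12
  p_B = P(d | comp) = 0.22
  p_C = P(d | comp) = 0.27
Unnormalised posteriors:
  π_A·p_A = 0.35 × 0.12 = 0.042
  π_B·p_B = 0.07 × 0.22 = 0.0154
  π_C·p_C = 0.58 × 0.27 = 0.1566
Evidence: 0.042 + 0.0154 + 0.1566 = 0.214
P(Cluster B | data) = 0.0154 / 0.214 ≈ 0.072

0.072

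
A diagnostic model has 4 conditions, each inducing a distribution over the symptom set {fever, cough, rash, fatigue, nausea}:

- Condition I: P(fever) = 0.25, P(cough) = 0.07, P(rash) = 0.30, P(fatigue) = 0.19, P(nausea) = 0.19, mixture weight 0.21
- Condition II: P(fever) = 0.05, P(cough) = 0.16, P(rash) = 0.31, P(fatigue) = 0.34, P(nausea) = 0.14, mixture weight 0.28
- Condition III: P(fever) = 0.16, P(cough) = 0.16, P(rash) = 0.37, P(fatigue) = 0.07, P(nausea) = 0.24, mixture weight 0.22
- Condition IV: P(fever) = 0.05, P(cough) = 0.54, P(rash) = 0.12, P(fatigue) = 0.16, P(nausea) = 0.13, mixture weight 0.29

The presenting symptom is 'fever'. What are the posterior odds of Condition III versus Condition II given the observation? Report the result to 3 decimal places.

Since P(k|x) ∝ π_k f_k(x), the posterior odds are π_i f_i(x) / (π_j f_j(x)).
Evaluate each component's likelihood at the observed value:
  p_I = 0.25
  p_II = 0.05
  p_III = 0.16
  p_IV = 0.05
0.0352 / 0.014 ≈ 2.514

2.514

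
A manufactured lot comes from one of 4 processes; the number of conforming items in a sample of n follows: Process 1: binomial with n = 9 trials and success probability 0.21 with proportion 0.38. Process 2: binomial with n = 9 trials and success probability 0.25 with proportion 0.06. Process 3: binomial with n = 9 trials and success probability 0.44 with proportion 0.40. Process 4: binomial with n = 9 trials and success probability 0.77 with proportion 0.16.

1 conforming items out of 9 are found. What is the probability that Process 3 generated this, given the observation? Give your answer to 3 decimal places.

Posterior ∝ prior × likelihood, so P(k | x) ∝ P(Z=k) f_k(x); normalise over all components.
Binomial probabilities:
  L_1 = C(9,1)·0.21^1·0.79^8 = 9·0.21·0.151711 = 0.286734
  L_2 = C(9,1)·0.25^1·0.75^8 = 9·0.25·0.100113 = 0.225254
  L_3 = C(9,1)·0.44^1·0.56^8 = 9·0.44·0.00967173 = 0.0383001
  L_4 = C(9,1)·0.77^1·0.23^8 = 9·0.77·7.8311e-06 = 5.42695e-05
Unnormalised posteriors:
  P(Z=1)·L_1 = 0.38 × 0.286734 = 0.108959
  P(Z=2)·L_2 = 0.06 × 0.225254 = 0.0135152
  P(Z=3)·L_3 = 0.40 × 0.0383001 = 0.01532
  P(Z=4)·L_4 = 0.16 × 5.42695e-05 = 8.68312e-06
Marginal: 0.108959 + 0.0135152 + 0.01532 + 8.68312e-06 = 0.137803
P(Process 3 | 1 conforming items out of 9) ≈ 0.111

0.111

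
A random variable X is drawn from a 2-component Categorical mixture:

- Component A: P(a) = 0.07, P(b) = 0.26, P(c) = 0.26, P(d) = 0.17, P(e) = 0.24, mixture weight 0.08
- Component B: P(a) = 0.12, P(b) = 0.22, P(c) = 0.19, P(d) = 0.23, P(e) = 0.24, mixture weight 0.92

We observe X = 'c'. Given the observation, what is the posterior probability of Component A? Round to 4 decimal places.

By Bayes' theorem, P(k | x) = π_k f_k(x) / Σ_j π_j f_j(x).
Component likelihoods at x = 'c':
  L_A = 0.26
  L_B = 0.19
Unnormalised posteriors:
  π_A·L_A = 0.08 × 0.26 = 0.0208
  π_B·L_B = 0.92 × 0.19 = 0.1748
Denominator: 0.0208 + 0.1748 = 0.1956
So the posterior for Component A is 0.0208 / 0.1956 ≈ 0.1063.

0.1063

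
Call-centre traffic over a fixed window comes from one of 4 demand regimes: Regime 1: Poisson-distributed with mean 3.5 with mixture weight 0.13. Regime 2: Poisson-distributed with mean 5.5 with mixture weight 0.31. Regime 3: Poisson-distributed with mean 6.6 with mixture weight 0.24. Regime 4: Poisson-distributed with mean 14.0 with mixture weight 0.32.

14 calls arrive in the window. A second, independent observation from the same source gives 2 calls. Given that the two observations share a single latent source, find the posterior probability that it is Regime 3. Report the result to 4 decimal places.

0.5798

Posterior ∝ prior × likelihood, so P(k | x) ∝ π_k f_k(x); normalise over all components.
Since both observations come from the same component, the likelihood for component k is f_k(x₁)·f_k(x₂).
  f_1 = [e^(−3.5)·3.5^14/14! = 1.43388e-05] × [0.184959] = 2.65209e-06
  f_2 = [e^(−5.5)·5.5^14/14! = 0.00108655] × [0.0618124] = 6.71623e-05
  f_3 = [e^(−6.6)·6.6^14/14! = 0.00464369] × [0.0296288] = 0.000137587
  f_4 = [e^(−14.0)·14.0^14/14! = 0.105989] × [8.14898e-05] = 8.63704e-06
Weight by the priors:
  π_1·f_1 = 0.13 × 2.65209e-06 = 3.44772e-07
  π_2·f_2 = 0.31 × 6.71623e-05 = 2.08203e-05
  π_3·f_3 = 0.24 × 0.000137587 = 3.30209e-05
  π_4·f_4 = 0.32 × 8.63704e-06 = 2.76385e-06
Sum: 3.44772e-07 + 2.08203e-05 + 3.30209e-05 + 2.76385e-06 = 5.69498e-05
So the posterior for Regime 3 is 3.30209e-05 / 5.69498e-05 ≈ 0.5798.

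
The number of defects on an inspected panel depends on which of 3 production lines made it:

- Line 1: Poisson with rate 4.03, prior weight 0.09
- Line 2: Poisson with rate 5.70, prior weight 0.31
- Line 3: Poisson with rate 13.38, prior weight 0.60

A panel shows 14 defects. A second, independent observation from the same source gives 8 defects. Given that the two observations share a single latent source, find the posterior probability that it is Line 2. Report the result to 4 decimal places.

0.0167

Apply Bayes' rule: the posterior for each component is proportional to its prior times its likelihood at x.
Since both observations come from the same component, the likelihood for component k is f_k(x₁)·f_k(x₂).
  L_1 = [6.07653e-05] × [0.03067] = 1.86367e-06
  L_2 = [0.00146677] × [0.0924698] = 0.000135632
  L_3 = [0.1045] × [0.0393793] = 0.00411515
Multiply by the mixture weights:
  P(Z=1)·L_1 = 0.09 × 1.86367e-06 = 1.6773e-07
  P(Z=2)·L_2 = 0.31 × 0.000135632 = 4.20458e-05
  P(Z=3)·L_3 = 0.60 × 0.00411515 = 0.00246909
Marginal: 1.6773e-07 + 4.20458e-05 + 0.00246909 = 0.0025113
P(Line 2 | x) = 4.20458e-05 / 0.0025113 ≈ 0.0167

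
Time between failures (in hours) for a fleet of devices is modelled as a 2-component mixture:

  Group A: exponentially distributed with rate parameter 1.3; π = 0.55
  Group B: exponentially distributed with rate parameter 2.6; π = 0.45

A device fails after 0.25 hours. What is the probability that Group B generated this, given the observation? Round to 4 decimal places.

0.5418

Apply Bayes' rule: the posterior for each component is proportional to its prior times its likelihood at x.
Evaluate each component's likelihood at the observed value:
  p_A = 1.3·e^(−1.3·0.25) = 1.3·e^(−0.3250) = 0.939286
  p_B = 2.6·e^(−2.6·0.25) = 2.6·e^(−0.6500) = 1.35732
Unnormalised posteriors:
  π_A·p_A = 0.55 × 0.939286 = 0.516607
  π_B·p_B = 0.45 × 1.35732 = 0.610794
Normaliser: 0.516607 + 0.610794 = 1.1274
P(Group B | x) ≈ 0.5418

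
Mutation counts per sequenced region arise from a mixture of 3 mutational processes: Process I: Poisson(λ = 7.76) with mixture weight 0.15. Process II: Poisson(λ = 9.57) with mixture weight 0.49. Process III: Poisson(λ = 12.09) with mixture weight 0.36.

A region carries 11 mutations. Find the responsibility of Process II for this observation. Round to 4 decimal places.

0.5103

Apply Bayes' rule: the posterior for each component is proportional to its prior times its likelihood at x.
Poisson probabilities:
  f_I = e^(−7.76)·7.76^11/11! = 0.0656445
  f_II = e^(−9.57)·9.57^11/11! = 0.107815
  f_III = e^(−12.09)·12.09^11/11! = 0.113478
Prior × likelihood for each component:
  w_I·f_I = 0.15 × 0.0656445 = 0.00984667
  w_II·f_II = 0.49 × 0.107815 = 0.0528291
  w_III·f_III = 0.36 × 0.113478 = 0.0408522
Evidence: 0.00984667 + 0.0528291 + 0.0408522 = 0.103528
Responsibility of Process II: 0.0528291 / 0.103528 ≈ 0.5103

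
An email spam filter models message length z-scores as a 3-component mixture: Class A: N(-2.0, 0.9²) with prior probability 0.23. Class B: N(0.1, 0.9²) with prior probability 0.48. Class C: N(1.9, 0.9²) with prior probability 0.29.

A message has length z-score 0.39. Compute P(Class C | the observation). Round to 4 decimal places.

The responsibility of component k is π_k f_k(x) divided by Σ_j π_j f_j(x).
Normal densities:
  f_A = (1/(0.9·√(2π)))·exp(−(0.39−-2.0)²/(2·0.9²)) = 0.443269·exp(-3.52599) = 0.0130422
  f_B = (1/(0.9·√(2π)))·exp(−(0.39−0.1)²/(2·0.9²)) = 0.443269·exp(-0.05191) = 0.420845
  f_C = (1/(0.9·√(2π)))·exp(−(0.39−1.9)²/(2·0.9²)) = 0.443269·exp(-1.40747) = 0.108495
Prior × likelihood for each component:
  π_A·f_A = 0.23 × 0.0130422 = 0.0029997
  π_B·f_B = 0.48 × 0.420845 = 0.202005
  π_C·f_C = 0.29 × 0.108495 = 0.0314637
Sum: 0.0029997 + 0.202005 + 0.0314637 = 0.236469
Responsibility of Class C: 0.0314637 / 0.236469 ≈ 0.1331

0.1331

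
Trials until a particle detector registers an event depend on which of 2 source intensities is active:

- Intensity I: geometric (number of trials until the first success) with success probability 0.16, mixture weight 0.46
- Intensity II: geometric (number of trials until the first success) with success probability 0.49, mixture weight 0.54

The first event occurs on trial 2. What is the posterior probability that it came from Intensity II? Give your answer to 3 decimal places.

0.686

The responsibility of component k is π_k f_k(x) divided by Σ_j π_j f_j(x).
Evaluate each component's likelihood at the observed value:
  p_I = 0.1344
  p_II = 0.2499
Prior × likelihood for each component:
  π_I·p_I = 0.46 × 0.1344 = 0.061824
  π_II·p_II = 0.54 × 0.2499 = 0.134946
Evidence: 0.061824 + 0.134946 = 0.19677
P(Intensity II | x) ≈ 0.686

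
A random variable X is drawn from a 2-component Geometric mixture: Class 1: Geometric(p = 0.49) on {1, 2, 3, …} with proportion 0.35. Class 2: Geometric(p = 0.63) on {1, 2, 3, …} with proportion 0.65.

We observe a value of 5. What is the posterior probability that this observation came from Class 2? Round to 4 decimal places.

0.3981

Apply Bayes' rule: the posterior for each component is proportional to its prior times its likelihood at x.
Geometric probabilities:
  p_1 = 0.0331495
  p_2 = 0.0118072
Multiply by the mixture weights:
  π_1·p_1 = 0.35 × 0.0331495 = 0.0116023
  π_2·p_2 = 0.65 × 0.0118072 = 0.00767469
Marginal: 0.0116023 + 0.00767469 = 0.019277
Responsibility of Class 2: 0.00767469 / 0.019277 ≈ 0.3981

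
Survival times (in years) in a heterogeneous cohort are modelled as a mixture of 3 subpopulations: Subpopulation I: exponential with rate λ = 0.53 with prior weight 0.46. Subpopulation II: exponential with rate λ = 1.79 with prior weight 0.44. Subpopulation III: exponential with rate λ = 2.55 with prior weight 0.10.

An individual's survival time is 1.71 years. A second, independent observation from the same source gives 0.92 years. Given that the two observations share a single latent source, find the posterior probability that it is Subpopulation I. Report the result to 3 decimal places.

P(component k | x) = π_k·f_k(x) / marginal(x), where marginal(x) = Σ_j π_j·f_j(x).
Since both observations come from the same component, the likelihood for component k is f_k(x₁)·f_k(x₂).
  f_I = [0.53·e^(−0.53·1.71) = 0.53·e^(−0.9063) = 0.214129] × [0.325472] = 0.0696929
  f_II = [1.79·e^(−1.79·1.71) = 1.79·e^(−3.0609) = 0.0838535] × [0.344871] = 0.0289186
  f_III = [2.55·e^(−2.55·1.71) = 2.55·e^(−4.3605) = 0.0325686] × [0.244166] = 0.00795215
Prior × likelihood for each component:
  π_I·f_I = 0.46 × 0.0696929 = 0.0320587
  π_II·f_II = 0.44 × 0.0289186 = 0.0127242
  π_III·f_III = 0.10 × 0.00795215 = 0.000795215
Denominator: 0.0320587 + 0.0127242 + 0.000795215 = 0.0455782
So the posterior for Subpopulation I is 0.0320587 / 0.0455782 ≈ 0.703.

0.703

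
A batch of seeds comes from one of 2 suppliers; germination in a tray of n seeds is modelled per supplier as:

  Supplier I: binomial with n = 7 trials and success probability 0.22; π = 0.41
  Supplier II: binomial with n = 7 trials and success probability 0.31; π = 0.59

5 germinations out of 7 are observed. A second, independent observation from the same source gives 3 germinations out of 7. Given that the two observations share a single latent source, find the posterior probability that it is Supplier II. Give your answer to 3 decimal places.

0.915

Posterior ∝ prior × likelihood, so P(k | x) ∝ P(Z=k) f_k(x); normalise over all components.
Since both observations come from the same component, the likelihood for component k is f_k(x₁)·f_k(x₂).
  f_I = [C(7,5)·0.22^5·0.78^2 = 21·0.000515363·0.6084 = 0.00658449] × [0.137948] = 0.000908315
  f_II = [C(7,5)·0.31^5·0.69^2 = 21·0.00286292·0.4761 = 0.0286237] × [0.236347] = 0.00676512
Unnormalised posteriors:
  P(Z=I)·f_I = 0.41 × 0.000908315 = 0.000372409
  P(Z=II)·f_II = 0.59 × 0.00676512 = 0.00399142
Normaliser: 0.000372409 + 0.00399142 = 0.00436383
So the posterior for Supplier II is 0.00399142 / 0.00436383 ≈ 0.915.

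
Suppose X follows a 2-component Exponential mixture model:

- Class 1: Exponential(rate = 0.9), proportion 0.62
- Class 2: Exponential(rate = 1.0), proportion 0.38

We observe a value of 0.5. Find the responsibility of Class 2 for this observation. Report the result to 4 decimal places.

Apply Bayes' rule: the posterior for each component is proportional to its prior times its likelihood at x.
Exponential densities:
  L_1 = 0.573865
  L_2 = 0.606531
Multiply by the mixture weights:
  π_1·L_1 = 0.62 × 0.573865 = 0.355797
  π_2·L_2 = 0.38 × 0.606531 = 0.230482
Sum: 0.355797 + 0.230482 = 0.586278
So the posterior for Class 2 is 0.230482 / 0.586278 ≈ 0.3931.

0.3931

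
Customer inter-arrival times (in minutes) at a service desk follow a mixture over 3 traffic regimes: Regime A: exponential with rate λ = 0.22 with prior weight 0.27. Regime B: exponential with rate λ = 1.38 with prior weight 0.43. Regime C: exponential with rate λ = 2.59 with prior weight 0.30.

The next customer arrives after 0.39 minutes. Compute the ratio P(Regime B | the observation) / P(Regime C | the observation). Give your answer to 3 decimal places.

Posterior odds = (w_i f_i(x)) / (w_j f_j(x)); the normalising sum cancels.
Exponential densities:
  L_A = 0.22·e^(−0.22·0.39) = 0.22·e^(−0.0858) = 0.201911
  L_B = 1.38·e^(−1.38·0.39) = 1.38·e^(−0.5382) = 0.805641
  L_C = 2.59·e^(−2.59·0.39) = 2.59·e^(−1.0101) = 0.943233
0.346426 / 0.28297 ≈ 1.224

1.224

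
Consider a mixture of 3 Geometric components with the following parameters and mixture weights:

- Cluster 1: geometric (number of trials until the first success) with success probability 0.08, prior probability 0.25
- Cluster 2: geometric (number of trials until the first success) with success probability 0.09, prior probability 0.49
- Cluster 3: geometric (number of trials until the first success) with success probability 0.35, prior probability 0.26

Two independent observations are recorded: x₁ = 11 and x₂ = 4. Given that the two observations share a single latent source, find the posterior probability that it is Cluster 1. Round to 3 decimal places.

P(component k | x) = P(Z=k)·f_k(x) / marginal(x), where marginal(x) = Σ_j P(Z=j)·f_j(x).
Since both observations come from the same component, the likelihood for component k is f_k(x₁)·f_k(x₂).
  L_1 = [0.08·(1−0.08)^10 = 0.08·0.434388 = 0.0347511] × [0.062295] = 0.00216482
  L_2 = [0.09·(1−0.09)^10 = 0.09·0.389416 = 0.0350475] × [0.0678214] = 0.00237697
  L_3 = [0.35·(1−0.35)^10 = 0.35·0.0134627 = 0.00471196] × [0.0961188] = 0.000452908
Unnormalised posteriors:
  P(Z=1)·L_1 = 0.25 × 0.00216482 = 0.000541205
  P(Z=2)·L_2 = 0.49 × 0.00237697 = 0.00116471
  P(Z=3)·L_3 = 0.26 × 0.000452908 = 0.000117756
Denominator: 0.000541205 + 0.00116471 + 0.000117756 = 0.00182367
Responsibility of Cluster 1: 0.000541205 / 0.00182367 ≈ 0.297

0.297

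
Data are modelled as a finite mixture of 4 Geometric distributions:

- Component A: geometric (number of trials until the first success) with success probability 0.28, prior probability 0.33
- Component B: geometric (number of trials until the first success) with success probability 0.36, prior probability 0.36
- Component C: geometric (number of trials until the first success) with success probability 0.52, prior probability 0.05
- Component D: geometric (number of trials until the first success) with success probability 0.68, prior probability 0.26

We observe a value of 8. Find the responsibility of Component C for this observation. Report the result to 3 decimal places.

0.010

The responsibility of component k is w_k f_k(x) divided by Σ_j w_j f_j(x).
Component likelihoods at x = 8:
  p_A = 0.28·(1−0.28)^7 = 0.28·0.100306 = 0.0280857
  p_B = 0.36·(1−0.36)^7 = 0.36·0.0439805 = 0.015833
  p_C = 0.52·(1−0.52)^7 = 0.52·0.00587068 = 0.00305276
  p_D = 0.68·(1−0.68)^7 = 0.68·0.000343597 = 0.000233646
Unnormalised posteriors:
  w_A·p_A = 0.33 × 0.0280857 = 0.00926829
  w_B·p_B = 0.36 × 0.015833 = 0.00569987
  w_C·p_C = 0.05 × 0.00305276 = 0.000152638
  w_D·p_D = 0.26 × 0.000233646 = 6.0748e-05
Evidence: 0.00926829 + 0.00569987 + 0.000152638 + 6.0748e-05 = 0.0151815
So the posterior for Component C is 0.000152638 / 0.0151815 ≈ 0.010.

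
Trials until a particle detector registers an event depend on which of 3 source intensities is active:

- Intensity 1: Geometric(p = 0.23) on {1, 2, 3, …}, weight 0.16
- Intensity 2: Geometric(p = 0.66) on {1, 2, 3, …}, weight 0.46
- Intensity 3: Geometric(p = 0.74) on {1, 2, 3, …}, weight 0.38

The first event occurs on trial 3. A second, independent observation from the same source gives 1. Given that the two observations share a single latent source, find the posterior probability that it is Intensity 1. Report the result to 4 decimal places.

0.1188

P(component k | x) = w_k·f_k(x) / marginal(x), where marginal(x) = Σ_j w_j·f_j(x).
Since both observations come from the same component, the likelihood for component k is f_k(x₁)·f_k(x₂).
  L_1 = [0.23·(1−0.23)^2 = 0.23·0.5929 = 0.136367] × [0.23] = 0.0313644
  L_2 = [0.66·(1−0.66)^2 = 0.66·0.1156 = 0.076296] × [0.66] = 0.0503554
  L_3 = [0.74·(1−0.74)^2 = 0.74·0.0676 = 0.050024] × [0.74] = 0.0370178
Unnormalised posteriors:
  w_1·L_1 = 0.16 × 0.0313644 = 0.00501831
  w_2·L_2 = 0.46 × 0.0503554 = 0.0231635
  w_3·L_3 = 0.38 × 0.0370178 = 0.0140667
Normaliser: 0.00501831 + 0.0231635 + 0.0140667 = 0.0422485
P(Intensity 1 | x₁,x₂) = 0.00501831 / 0.0422485 ≈ 0.1188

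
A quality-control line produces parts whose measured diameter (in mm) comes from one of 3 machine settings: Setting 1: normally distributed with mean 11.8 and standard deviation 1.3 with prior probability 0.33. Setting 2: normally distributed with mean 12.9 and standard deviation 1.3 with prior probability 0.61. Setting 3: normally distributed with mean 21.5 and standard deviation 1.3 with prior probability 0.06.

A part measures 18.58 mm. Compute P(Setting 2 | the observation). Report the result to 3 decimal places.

Posterior ∝ prior × likelihood, so P(k | x) ∝ π_k f_k(x); normalise over all components.
Component likelihoods at x = 18.58 mm:
  f_1 = 3.80636e-07
  f_2 = 2.19577e-05
  f_3 = 0.0246271
Prior × likelihood for each component:
  π_1·f_1 = 0.33 × 3.80636e-07 = 1.2561e-07
  π_2·f_2 = 0.61 × 2.19577e-05 = 1.33942e-05
  π_3·f_3 = 0.06 × 0.0246271 = 0.00147763
Marginal: 1.2561e-07 + 1.33942e-05 + 0.00147763 = 0.00149115
Responsibility of Setting 2: 1.33942e-05 / 0.00149115 ≈ 0.009

0.009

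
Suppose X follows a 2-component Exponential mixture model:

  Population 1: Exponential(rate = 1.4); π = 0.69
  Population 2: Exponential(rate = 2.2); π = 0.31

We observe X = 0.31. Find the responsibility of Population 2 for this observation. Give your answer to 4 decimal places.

The responsibility of component k is π_k f_k(x) divided by Σ_j π_j f_j(x).
Component likelihoods at x = 0.31:
  p_1 = 0.907077
  p_2 = 1.11233
Weight by the priors:
  π_1·p_1 = 0.69 × 0.907077 = 0.625883
  π_2·p_2 = 0.31 × 1.11233 = 0.344822
Marginal: 0.625883 + 0.344822 = 0.970706
Responsibility of Population 2: 0.344822 / 0.970706 ≈ 0.3552

0.3552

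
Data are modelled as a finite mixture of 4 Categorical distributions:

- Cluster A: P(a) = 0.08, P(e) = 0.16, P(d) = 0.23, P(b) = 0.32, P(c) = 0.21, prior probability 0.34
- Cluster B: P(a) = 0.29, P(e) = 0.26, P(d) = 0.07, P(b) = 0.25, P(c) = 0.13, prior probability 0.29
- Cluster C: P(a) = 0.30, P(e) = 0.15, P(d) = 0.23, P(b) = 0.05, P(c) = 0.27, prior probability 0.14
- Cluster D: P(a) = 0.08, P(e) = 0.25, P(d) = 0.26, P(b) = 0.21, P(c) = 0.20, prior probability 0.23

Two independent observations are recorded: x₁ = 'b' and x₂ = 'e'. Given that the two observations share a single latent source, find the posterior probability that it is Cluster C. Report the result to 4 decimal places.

0.0213

Apply Bayes' rule: the posterior for each component is proportional to its prior times its likelihood at x.
Since both observations come from the same component, the likelihood for component k is f_k(x₁)·f_k(x₂).
  f_A = [P(b | comp) = 0.32] × [0.16] = 0.0512
  f_B = [P(b | comp) = 0.25] × [0.26] = 0.065
  f_C = [P(b | comp) = 0.05] × [0.15] = 0.0075
  f_D = [P(b | comp) = 0.21] × [0.25] = 0.0525
Multiply by the mixture weights:
  P(Z=A)·f_A = 0.34 × 0.0512 = 0.017408
  P(Z=B)·f_B = 0.29 × 0.065 = 0.01885
  P(Z=C)·f_C = 0.14 × 0.0075 = 0.00105
  P(Z=D)·f_D = 0.23 × 0.0525 = 0.012075
Sum: 0.017408 + 0.01885 + 0.00105 + 0.012075 = 0.049383
Responsibility of Cluster C: 0.00105 / 0.049383 ≈ 0.0213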